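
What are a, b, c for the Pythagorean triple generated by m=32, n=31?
(63, 1984, 1985)

Euclid's formula: a = m² - n², b = 2mn, c = m² + n²
m = 32, n = 31
a = 32² - 31² = 1024 - 961 = 63
b = 2 × 32 × 31 = 1984
c = 32² + 31² = 1024 + 961 = 1985
Verification: 63² + 1984² = 3969 + 3936256 = 3940225 = 1985² ✓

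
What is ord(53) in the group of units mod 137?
136

137 is prime, so ord(53) divides φ(137) = 136.
Divisors of 136: 1, 2, 4, 8, 17, 34, 68, 136.
Repeated squaring: 53^1 ≡ 53, 53^2 ≡ 69, 53^4 ≡ 103, 53^8 ≡ 60, 53^16 ≡ 38, 53^32 ≡ 74, 53^64 ≡ 133, 53^128 ≡ 16 (mod 137).
Test 53^d mod 137 for each divisor d in increasing order:
53^1 ≡ 53
53^2 ≡ 69
53^4 ≡ 103
53^8 ≡ 60
53^17 = 53^16·53^1 ≡ 96
53^34 = 53^32·53^2 ≡ 37
53^68 = 53^64·53^4 ≡ 136
53^136 = 53^128·53^8 ≡ 1  ← first divisor giving 1
The order is 136.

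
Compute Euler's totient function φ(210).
48

210 = 2 × 3 × 5 × 7
φ(n) = n × ∏(1 - 1/p) for each prime p dividing n
φ(210) = 210 × (1 - 1/2) × (1 - 1/3) × (1 - 1/5) × (1 - 1/7) = 48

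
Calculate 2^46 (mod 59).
26

Repeated squaring. Binary of 46 = 101110.
2^1 ≡ 2 (mod 59); 2^2 ≡ 4 (mod 59); 2^4 ≡ 16 (mod 59); 2^8 ≡ 20 (mod 59); 2^16 ≡ 46 (mod 59); 2^32 ≡ 51 (mod 59)
2^46 = 2^2 × 2^4 × 2^8 × 2^32 ≡ 26 (mod 59)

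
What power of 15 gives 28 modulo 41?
23

Baby-step giant-step with step n = ⌈√41⌉ = 7.
Baby steps 15^j mod 41 (j:value) for j=0..6: 0:1, 1:15, 2:20, 3:13, 4:31, 5:14, 6:5.
Giant-step multiplier: 15^(-7) ≡ 15^(40-7) = 15^33 ≡ 35 (mod 41).
Giant steps γ_i = 28·35^i mod 41: γ_0=28, γ_1=37, γ_2=24, γ_3=20 (in table at j=2).
x = i·n + j = 3·7 + 2 = 23.
Check: 15^23 ≡ 28 (mod 41).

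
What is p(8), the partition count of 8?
22

p(n) counts ways to write n as a sum of positive integers (order ignored).
Examples: 8; 7 + 1; 6 + 2; 6 + 1 + 1; 5 + 3; ... (22 total)
p(8) = 22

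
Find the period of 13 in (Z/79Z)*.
39

79 is prime, so ord(13) divides φ(79) = 78.
Divisors of 78: 1, 2, 3, 6, 13, 26, 39, 78.
Repeated squaring: 13^1 ≡ 13, 13^2 ≡ 11, 13^4 ≡ 42, 13^8 ≡ 26, 13^16 ≡ 44, 13^32 ≡ 40, 13^64 ≡ 20 (mod 79).
Test 13^d mod 79 for each divisor d in increasing order:
13^1 ≡ 13
13^2 ≡ 11
13^3 = 13^2·13^1 ≡ 64
13^6 = 13^4·13^2 ≡ 67
13^13 = 13^8·13^4·13^1 ≡ 55
13^26 = 13^16·13^8·13^2 ≡ 23
13^39 = 13^32·13^4·13^2·13^1 ≡ 1  ← first divisor giving 1
The order is 39.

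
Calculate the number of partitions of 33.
10143

p(n) counts ways to write n as a sum of positive integers (order ignored).
Euler's pentagonal recurrence: p(k) = p(k-1) + p(k-2) - p(k-5) - p(k-7) + p(k-12) + p(k-15) - ... (offsets j(3j∓1)/2, signs ++--, p(0)=1, p(<0)=0).
DP table for k = 0..32: p(0)=1, p(1)=1, p(2)=2, p(3)=3, p(4)=5, p(5)=7, p(6)=11, p(7)=15, p(8)=22, p(9)=30, p(10)=42, p(11)=56, p(12)=77, p(13)=101, p(14)=135, p(15)=176, p(16)=231, p(17)=297, p(18)=385, p(19)=490, p(20)=627, p(21)=792, p(22)=1002, p(23)=1255, p(24)=1575, p(25)=1958, p(26)=2436, p(27)=3010, p(28)=3718, p(29)=4565, p(30)=5604, p(31)=6842, p(32)=8349.
Final step: p(33) = p(32) + p(31) - p(28) - p(26) + p(21) + p(18) - p(11) - p(7)
= 8349 + 6842 - 3718 - 2436 + 792 + 385 - 56 - 15
= 10143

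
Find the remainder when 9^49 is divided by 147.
30

Repeated squaring. Binary of 49 = 110001.
9^1 ≡ 9 (mod 147); 9^2 ≡ 81 (mod 147); 9^4 ≡ 93 (mod 147); 9^8 ≡ 123 (mod 147); 9^16 ≡ 135 (mod 147); 9^32 ≡ 144 (mod 147)
9^49 = 9^1 × 9^16 × 9^32 ≡ 30 (mod 147)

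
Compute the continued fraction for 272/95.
[2; 1, 6, 3, 4]

Euclidean algorithm steps:
272 = 2 × 95 + 82
95 = 1 × 82 + 13
82 = 6 × 13 + 4
13 = 3 × 4 + 1
4 = 4 × 1 + 0
Continued fraction: [2; 1, 6, 3, 4]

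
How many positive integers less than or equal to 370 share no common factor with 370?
144

370 = 2 × 5 × 37
φ(n) = n × ∏(1 - 1/p) for each prime p dividing n
φ(370) = 370 × (1 - 1/2) × (1 - 1/5) × (1 - 1/37) = 144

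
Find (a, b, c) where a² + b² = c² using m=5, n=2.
(21, 20, 29)

Euclid's formula: a = m² - n², b = 2mn, c = m² + n²
m = 5, n = 2
a = 5² - 2² = 25 - 4 = 21
b = 2 × 5 × 2 = 20
c = 5² + 2² = 25 + 4 = 29
Verification: 21² + 20² = 441 + 400 = 841 = 29² ✓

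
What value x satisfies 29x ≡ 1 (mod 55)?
19

gcd(29, 55) = 1, so the inverse exists.
Extended Euclidean algorithm on (55, 29):
55 = 1 × 29 + 26  ⟹  26 = (1)·55 + (-1)·29
29 = 1 × 26 + 3  ⟹  3 = (-1)·55 + (2)·29
26 = 8 × 3 + 2  ⟹  2 = (9)·55 + (-17)·29
3 = 1 × 2 + 1  ⟹  1 = (-10)·55 + (19)·29
So (19)·29 ≡ 1 (mod 55), i.e. 29^(-1) ≡ 19 (mod 55).
Check: 29 × 19 = 551 ≡ 1 (mod 55)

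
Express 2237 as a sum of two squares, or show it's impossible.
11² + 46² (a=11, b=46)

Factorization: 2237 = 2237
By Fermat: n is sum of two squares iff every prime p ≡ 3 (mod 4) appears to even power.
All primes ≡ 3 (mod 4) appear to even power.
Search a = 0, 1, 2, … for 2237 - a² a perfect square: first hit at a = 11: 2237 - 121 = 2116 = 46².
2237 = 11² + 46² = 121 + 2116 ✓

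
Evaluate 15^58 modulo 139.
28

Repeated squaring. Binary of 58 = 111010.
15^1 ≡ 15 (mod 139); 15^2 ≡ 86 (mod 139); 15^4 ≡ 29 (mod 139); 15^8 ≡ 7 (mod 139); 15^16 ≡ 49 (mod 139); 15^32 ≡ 38 (mod 139)
15^58 = 15^2 × 15^8 × 15^16 × 15^32 ≡ 28 (mod 139)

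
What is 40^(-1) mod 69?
19

gcd(40, 69) = 1, so the inverse exists.
Extended Euclidean algorithm on (69, 40):
69 = 1 × 40 + 29  ⟹  29 = (1)·69 + (-1)·40
40 = 1 × 29 + 11  ⟹  11 = (-1)·69 + (2)·40
29 = 2 × 11 + 7  ⟹  7 = (3)·69 + (-5)·40
11 = 1 × 7 + 4  ⟹  4 = (-4)·69 + (7)·40
7 = 1 × 4 + 3  ⟹  3 = (7)·69 + (-12)·40
4 = 1 × 3 + 1  ⟹  1 = (-11)·69 + (19)·40
So (19)·40 ≡ 1 (mod 69), i.e. 40^(-1) ≡ 19 (mod 69).
Check: 40 × 19 = 760 ≡ 1 (mod 69)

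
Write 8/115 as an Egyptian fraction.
1/15 + 1/345

Greedy algorithm:
8/115: ceiling(115/8) = 15, use 1/15
1/345: ceiling(345/1) = 345, use 1/345
Result: 8/115 = 1/15 + 1/345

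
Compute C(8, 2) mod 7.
0

Using Lucas' theorem:
Write n=8 and k=2 in base 7:
n in base 7: [1, 1]
k in base 7: [0, 2]
C(8,2) mod 7 = ∏ C(n_i, k_i) mod 7
Digit binomials (mod 7): C(1,0) = 1; C(1,2) = 0 (k_i > n_i)
Product: 1 × 0 = 0 ≡ 0 (mod 7)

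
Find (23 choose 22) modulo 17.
6

Using Lucas' theorem:
Write n=23 and k=22 in base 17:
n in base 17: [1, 6]
k in base 17: [1, 5]
C(23,22) mod 17 = ∏ C(n_i, k_i) mod 17
Digit binomials (mod 17): C(1,1) = 1; C(6,5) = 6
Product: 1 × 6 = 6 ≡ 6 (mod 17)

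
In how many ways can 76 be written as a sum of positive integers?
9289091

p(n) counts ways to write n as a sum of positive integers (order ignored).
Euler's pentagonal recurrence: p(k) = p(k-1) + p(k-2) - p(k-5) - p(k-7) + p(k-12) + p(k-15) - ... (offsets j(3j∓1)/2, signs ++--, p(0)=1, p(<0)=0).
DP table for k = 0..75: p(0)=1, p(1)=1, p(2)=2, p(3)=3, p(4)=5, p(5)=7, p(6)=11, p(7)=15, p(8)=22, p(9)=30, p(10)=42, p(11)=56, p(12)=77, p(13)=101, p(14)=135, p(15)=176, p(16)=231, p(17)=297, p(18)=385, p(19)=490, p(20)=627, p(21)=792, p(22)=1002, p(23)=1255, p(24)=1575, p(25)=1958, p(26)=2436, p(27)=3010, p(28)=3718, p(29)=4565, p(30)=5604, p(31)=6842, p(32)=8349, p(33)=10143, p(34)=12310, p(35)=14883, p(36)=17977, p(37)=21637, p(38)=26015, p(39)=31185, p(40)=37338, p(41)=44583, p(42)=53174, p(43)=63261, p(44)=75175, p(45)=89134, p(46)=105558, p(47)=124754, p(48)=147273, p(49)=173525, p(50)=204226, p(51)=239943, p(52)=281589, p(53)=329931, p(54)=386155, p(55)=451276, p(56)=526823, p(57)=614154, p(58)=715220, p(59)=831820, p(60)=966467, p(61)=1121505, p(62)=1300156, p(63)=1505499, p(64)=1741630, p(65)=2012558, p(66)=2323520, p(67)=2679689, p(68)=3087735, p(69)=3554345, p(70)=4087968, p(71)=4697205, p(72)=5392783, p(73)=6185689, p(74)=7089500, p(75)=8118264.
Final step: p(76) = p(75) + p(74) - p(71) - p(69) + p(64) + p(61) - p(54) - p(50) + p(41) + p(36) - p(25) - p(19) + p(6)
= 8118264 + 7089500 - 4697205 - 3554345 + 1741630 + 1121505 - 386155 - 204226 + 44583 + 17977 - 1958 - 490 + 11
= 9289091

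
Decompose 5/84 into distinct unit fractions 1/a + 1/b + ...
1/17 + 1/1428

Greedy algorithm:
5/84: ceiling(84/5) = 17, use 1/17
1/1428: ceiling(1428/1) = 1428, use 1/1428
Result: 5/84 = 1/17 + 1/1428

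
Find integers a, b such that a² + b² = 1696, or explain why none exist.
20² + 36² (a=20, b=36)

Factorization: 1696 = 2^5 × 53
By Fermat: n is sum of two squares iff every prime p ≡ 3 (mod 4) appears to even power.
All primes ≡ 3 (mod 4) appear to even power.
Search a = 0, 1, 2, … for 1696 - a² a perfect square: first hit at a = 20: 1696 - 400 = 1296 = 36².
1696 = 20² + 36² = 400 + 1296 ✓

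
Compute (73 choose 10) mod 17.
0

Using Lucas' theorem:
Write n=73 and k=10 in base 17:
n in base 17: [4, 5]
k in base 17: [0, 10]
C(73,10) mod 17 = ∏ C(n_i, k_i) mod 17
Digit binomials (mod 17): C(4,0) = 1; C(5,10) = 0 (k_i > n_i)
Product: 1 × 0 = 0 ≡ 0 (mod 17)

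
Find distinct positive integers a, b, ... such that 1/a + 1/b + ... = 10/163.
1/17 + 1/396 + 1/1097316

Greedy algorithm:
10/163: ceiling(163/10) = 17, use 1/17
7/2771: ceiling(2771/7) = 396, use 1/396
1/1097316: ceiling(1097316/1) = 1097316, use 1/1097316
Result: 10/163 = 1/17 + 1/396 + 1/1097316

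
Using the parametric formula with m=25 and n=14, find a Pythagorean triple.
(429, 700, 821)

Euclid's formula: a = m² - n², b = 2mn, c = m² + n²
m = 25, n = 14
a = 25² - 14² = 625 - 196 = 429
b = 2 × 25 × 14 = 700
c = 25² + 14² = 625 + 196 = 821
Verification: 429² + 700² = 184041 + 490000 = 674041 = 821² ✓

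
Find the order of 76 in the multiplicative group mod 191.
190

191 is prime, so ord(76) divides φ(191) = 190.
Divisors of 190: 1, 2, 5, 10, 19, 38, 95, 190.
Repeated squaring: 76^1 ≡ 76, 76^2 ≡ 46, 76^4 ≡ 15, 76^8 ≡ 34, 76^16 ≡ 10, 76^32 ≡ 100, 76^64 ≡ 68, 76^128 ≡ 40 (mod 191).
Test 76^d mod 191 for each divisor d in increasing order:
76^1 ≡ 76
76^2 ≡ 46
76^5 = 76^4·76^1 ≡ 185
76^10 = 76^8·76^2 ≡ 36
76^19 = 76^16·76^2·76^1 ≡ 7
76^38 = 76^32·76^4·76^2 ≡ 49
76^95 = 76^64·76^16·76^8·76^4·76^2·76^1 ≡ 190
76^190 = 76^128·76^32·76^16·76^8·76^4·76^2 ≡ 1  ← first divisor giving 1
The order is 190.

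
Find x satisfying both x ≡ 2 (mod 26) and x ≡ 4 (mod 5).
54

Using Chinese Remainder Theorem:
M = 26 × 5 = 130
M1 = 5, M2 = 26
y1 = 5^(-1) mod 26 = 21
y2 = 26^(-1) mod 5 = 1
x = (2×5×21 + 4×26×1) mod 130 = 54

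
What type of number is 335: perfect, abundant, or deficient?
deficient

Proper divisors of 335: sum = 1 + 5 + 67 = 73
Since 73 < 335, 335 is deficient.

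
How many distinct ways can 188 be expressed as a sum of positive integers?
1398341745571

p(n) counts ways to write n as a sum of positive integers (order ignored).
Euler's pentagonal recurrence: p(k) = p(k-1) + p(k-2) - p(k-5) - p(k-7) + p(k-12) + p(k-15) - ... (offsets j(3j∓1)/2, signs ++--, p(0)=1, p(<0)=0).
DP table for k = 0..187: p(0)=1, p(1)=1, p(2)=2, p(3)=3, p(4)=5, p(5)=7, p(6)=11, p(7)=15, p(8)=22, p(9)=30, p(10)=42, p(11)=56, p(12)=77, p(13)=101, p(14)=135, p(15)=176, p(16)=231, p(17)=297, p(18)=385, p(19)=490, p(20)=627, p(21)=792, p(22)=1002, p(23)=1255, p(24)=1575, p(25)=1958, p(26)=2436, p(27)=3010, p(28)=3718, p(29)=4565, p(30)=5604, p(31)=6842, p(32)=8349, p(33)=10143, p(34)=12310, p(35)=14883, p(36)=17977, p(37)=21637, p(38)=26015, p(39)=31185, p(40)=37338, p(41)=44583, p(42)=53174, p(43)=63261, p(44)=75175, p(45)=89134, p(46)=105558, p(47)=124754, p(48)=147273, p(49)=173525, p(50)=204226, p(51)=239943, p(52)=281589, p(53)=329931, p(54)=386155, p(55)=451276, p(56)=526823, p(57)=614154, p(58)=715220, p(59)=831820, p(60)=966467, p(61)=1121505, p(62)=1300156, p(63)=1505499, p(64)=1741630, p(65)=2012558, p(66)=2323520, p(67)=2679689, p(68)=3087735, p(69)=3554345, p(70)=4087968, p(71)=4697205, p(72)=5392783, p(73)=6185689, p(74)=7089500, p(75)=8118264, p(76)=9289091, p(77)=10619863, p(78)=12132164, p(79)=13848650, p(80)=15796476, p(81)=18004327, p(82)=20506255, p(83)=23338469, p(84)=26543660, p(85)=30167357, p(86)=34262962, p(87)=38887673, p(88)=44108109, p(89)=49995925, p(90)=56634173, p(91)=64112359, p(92)=72533807, p(93)=82010177, p(94)=92669720, p(95)=104651419, p(96)=118114304, p(97)=133230930, p(98)=150198136, p(99)=169229875, p(100)=190569292, p(101)=214481126, p(102)=241265379, p(103)=271248950, p(104)=304801365, p(105)=342325709, p(106)=384276336, p(107)=431149389, p(108)=483502844, p(109)=541946240, p(110)=607163746, p(111)=679903203, p(112)=761002156, p(113)=851376628, p(114)=952050665, p(115)=1064144451, p(116)=1188908248, p(117)=1327710076, p(118)=1482074143, p(119)=1653668665, p(120)=1844349560, p(121)=2056148051, p(122)=2291320912, p(123)=2552338241, p(124)=2841940500, p(125)=3163127352, p(126)=3519222692, p(127)=3913864295, p(128)=4351078600, p(129)=4835271870, p(130)=5371315400, p(131)=5964539504, p(132)=6620830889, p(133)=7346629512, p(134)=8149040695, p(135)=9035836076, p(136)=10015581680, p(137)=11097645016, p(138)=12292341831, p(139)=13610949895, p(140)=15065878135, p(141)=16670689208, p(142)=18440293320, p(143)=20390982757, p(144)=22540654445, p(145)=24908858009, p(146)=27517052599, p(147)=30388671978, p(148)=33549419497, p(149)=37027355200, p(150)=40853235313, p(151)=45060624582, p(152)=49686288421, p(153)=54770336324, p(154)=60356673280, p(155)=66493182097, p(156)=73232243759, p(157)=80630964769, p(158)=88751778802, p(159)=97662728555, p(160)=107438159466, p(161)=118159068427, p(162)=129913904637, p(163)=142798995930, p(164)=156919475295, p(165)=172389800255, p(166)=189334822579, p(167)=207890420102, p(168)=228204732751, p(169)=250438925115, p(170)=274768617130, p(171)=301384802048, p(172)=330495499613, p(173)=362326859895, p(174)=397125074750, p(175)=435157697830, p(176)=476715857290, p(177)=522115831195, p(178)=571701605655, p(179)=625846753120, p(180)=684957390936, p(181)=749474411781, p(182)=819876908323, p(183)=896684817527, p(184)=980462880430, p(185)=1071823774337, p(186)=1171432692373, p(187)=1280011042268.
Final step: p(188) = p(187) + p(186) - p(183) - p(181) + p(176) + p(173) - p(166) - p(162) + p(153) + p(148) - p(137) - p(131) + p(118) + p(111) - p(96) - p(88) + p(71) + p(62) - p(43) - p(33) + p(12) + p(1)
= 1280011042268 + 1171432692373 - 896684817527 - 749474411781 + 476715857290 + 362326859895 - 189334822579 - 129913904637 + 54770336324 + 33549419497 - 11097645016 - 5964539504 + 1482074143 + 679903203 - 118114304 - 44108109 + 4697205 + 1300156 - 63261 - 10143 + 77 + 1
= 1398341745571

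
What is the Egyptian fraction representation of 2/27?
1/14 + 1/378

Greedy algorithm:
2/27: ceiling(27/2) = 14, use 1/14
1/378: ceiling(378/1) = 378, use 1/378
Result: 2/27 = 1/14 + 1/378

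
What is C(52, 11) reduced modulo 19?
3

Using Lucas' theorem:
Write n=52 and k=11 in base 19:
n in base 19: [2, 14]
k in base 19: [0, 11]
C(52,11) mod 19 = ∏ C(n_i, k_i) mod 19
Digit binomials (mod 19): C(2,0) = 1; C(14,11) = 364 ≡ 3
Product: 1 × 3 = 3 ≡ 3 (mod 19)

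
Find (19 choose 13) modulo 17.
0

Using Lucas' theorem:
Write n=19 and k=13 in base 17:
n in base 17: [1, 2]
k in base 17: [0, 13]
C(19,13) mod 17 = ∏ C(n_i, k_i) mod 17
Digit binomials (mod 17): C(1,0) = 1; C(2,13) = 0 (k_i > n_i)
Product: 1 × 0 = 0 ≡ 0 (mod 17)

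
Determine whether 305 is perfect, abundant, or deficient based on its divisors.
deficient

Proper divisors of 305: sum = 1 + 5 + 61 = 67
Since 67 < 305, 305 is deficient.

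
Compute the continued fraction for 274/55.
[4; 1, 54]

Euclidean algorithm steps:
274 = 4 × 55 + 54
55 = 1 × 54 + 1
54 = 54 × 1 + 0
Continued fraction: [4; 1, 54]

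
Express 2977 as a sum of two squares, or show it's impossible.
24² + 49² (a=24, b=49)

Factorization: 2977 = 13 × 229
By Fermat: n is sum of two squares iff every prime p ≡ 3 (mod 4) appears to even power.
All primes ≡ 3 (mod 4) appear to even power.
Search a = 0, 1, 2, … for 2977 - a² a perfect square: first hit at a = 24: 2977 - 576 = 2401 = 49².
2977 = 24² + 49² = 576 + 2401 ✓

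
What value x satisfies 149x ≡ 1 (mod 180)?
29

gcd(149, 180) = 1, so the inverse exists.
Extended Euclidean algorithm on (180, 149):
180 = 1 × 149 + 31  ⟹  31 = (1)·180 + (-1)·149
149 = 4 × 31 + 25  ⟹  25 = (-4)·180 + (5)·149
31 = 1 × 25 + 6  ⟹  6 = (5)·180 + (-6)·149
25 = 4 × 6 + 1  ⟹  1 = (-24)·180 + (29)·149
So (29)·149 ≡ 1 (mod 180), i.e. 149^(-1) ≡ 29 (mod 180).
Check: 149 × 29 = 4321 ≡ 1 (mod 180)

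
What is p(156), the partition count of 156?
73232243759

p(n) counts ways to write n as a sum of positive integers (order ignored).
Euler's pentagonal recurrence: p(k) = p(k-1) + p(k-2) - p(k-5) - p(k-7) + p(k-12) + p(k-15) - ... (offsets j(3j∓1)/2, signs ++--, p(0)=1, p(<0)=0).
DP table for k = 0..155: p(0)=1, p(1)=1, p(2)=2, p(3)=3, p(4)=5, p(5)=7, p(6)=11, p(7)=15, p(8)=22, p(9)=30, p(10)=42, p(11)=56, p(12)=77, p(13)=101, p(14)=135, p(15)=176, p(16)=231, p(17)=297, p(18)=385, p(19)=490, p(20)=627, p(21)=792, p(22)=1002, p(23)=1255, p(24)=1575, p(25)=1958, p(26)=2436, p(27)=3010, p(28)=3718, p(29)=4565, p(30)=5604, p(31)=6842, p(32)=8349, p(33)=10143, p(34)=12310, p(35)=14883, p(36)=17977, p(37)=21637, p(38)=26015, p(39)=31185, p(40)=37338, p(41)=44583, p(42)=53174, p(43)=63261, p(44)=75175, p(45)=89134, p(46)=105558, p(47)=124754, p(48)=147273, p(49)=173525, p(50)=204226, p(51)=239943, p(52)=281589, p(53)=329931, p(54)=386155, p(55)=451276, p(56)=526823, p(57)=614154, p(58)=715220, p(59)=831820, p(60)=966467, p(61)=1121505, p(62)=1300156, p(63)=1505499, p(64)=1741630, p(65)=2012558, p(66)=2323520, p(67)=2679689, p(68)=3087735, p(69)=3554345, p(70)=4087968, p(71)=4697205, p(72)=5392783, p(73)=6185689, p(74)=7089500, p(75)=8118264, p(76)=9289091, p(77)=10619863, p(78)=12132164, p(79)=13848650, p(80)=15796476, p(81)=18004327, p(82)=20506255, p(83)=23338469, p(84)=26543660, p(85)=30167357, p(86)=34262962, p(87)=38887673, p(88)=44108109, p(89)=49995925, p(90)=56634173, p(91)=64112359, p(92)=72533807, p(93)=82010177, p(94)=92669720, p(95)=104651419, p(96)=118114304, p(97)=133230930, p(98)=150198136, p(99)=169229875, p(100)=190569292, p(101)=214481126, p(102)=241265379, p(103)=271248950, p(104)=304801365, p(105)=342325709, p(106)=384276336, p(107)=431149389, p(108)=483502844, p(109)=541946240, p(110)=607163746, p(111)=679903203, p(112)=761002156, p(113)=851376628, p(114)=952050665, p(115)=1064144451, p(116)=1188908248, p(117)=1327710076, p(118)=1482074143, p(119)=1653668665, p(120)=1844349560, p(121)=2056148051, p(122)=2291320912, p(123)=2552338241, p(124)=2841940500, p(125)=3163127352, p(126)=3519222692, p(127)=3913864295, p(128)=4351078600, p(129)=4835271870, p(130)=5371315400, p(131)=5964539504, p(132)=6620830889, p(133)=7346629512, p(134)=8149040695, p(135)=9035836076, p(136)=10015581680, p(137)=11097645016, p(138)=12292341831, p(139)=13610949895, p(140)=15065878135, p(141)=16670689208, p(142)=18440293320, p(143)=20390982757, p(144)=22540654445, p(145)=24908858009, p(146)=27517052599, p(147)=30388671978, p(148)=33549419497, p(149)=37027355200, p(150)=40853235313, p(151)=45060624582, p(152)=49686288421, p(153)=54770336324, p(154)=60356673280, p(155)=66493182097.
Final step: p(156) = p(155) + p(154) - p(151) - p(149) + p(144) + p(141) - p(134) - p(130) + p(121) + p(116) - p(105) - p(99) + p(86) + p(79) - p(64) - p(56) + p(39) + p(30) - p(11) - p(1)
= 66493182097 + 60356673280 - 45060624582 - 37027355200 + 22540654445 + 16670689208 - 8149040695 - 5371315400 + 2056148051 + 1188908248 - 342325709 - 169229875 + 34262962 + 13848650 - 1741630 - 526823 + 31185 + 5604 - 56 - 1
= 73232243759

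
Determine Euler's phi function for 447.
296

447 = 3 × 149
φ(n) = n × ∏(1 - 1/p) for each prime p dividing n
φ(447) = 447 × (1 - 1/3) × (1 - 1/149) = 296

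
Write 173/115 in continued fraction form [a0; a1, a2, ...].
[1; 1, 1, 57]

Euclidean algorithm steps:
173 = 1 × 115 + 58
115 = 1 × 58 + 57
58 = 1 × 57 + 1
57 = 57 × 1 + 0
Continued fraction: [1; 1, 1, 57]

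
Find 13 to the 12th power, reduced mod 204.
1

Repeated squaring. Binary of 12 = 1100.
13^1 ≡ 13 (mod 204); 13^2 ≡ 169 (mod 204); 13^4 ≡ 1 (mod 204); 13^8 ≡ 1 (mod 204)
13^12 = 13^4 × 13^8 ≡ 1 (mod 204)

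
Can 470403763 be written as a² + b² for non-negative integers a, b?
Not possible

Factorization: 470403763 = 101 × 167^3
By Fermat: n is sum of two squares iff every prime p ≡ 3 (mod 4) appears to even power.
Prime(s) ≡ 3 (mod 4) with odd exponent: [(167, 3)]
Therefore 470403763 cannot be expressed as a² + b².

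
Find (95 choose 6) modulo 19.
0

Using Lucas' theorem:
Write n=95 and k=6 in base 19:
n in base 19: [5, 0]
k in base 19: [0, 6]
C(95,6) mod 19 = ∏ C(n_i, k_i) mod 19
Digit binomials (mod 19): C(5,0) = 1; C(0,6) = 0 (k_i > n_i)
Product: 1 × 0 = 0 ≡ 0 (mod 19)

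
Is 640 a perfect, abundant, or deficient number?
abundant

Proper divisors of 640: sum = 1 + 2 + 4 + 5 + 8 + 10 + 16 + 20 + 32 + 40 + 64 + 80 + 128 + 160 + 320 = 890
Since 890 > 640, 640 is abundant.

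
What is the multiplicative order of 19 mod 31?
15

31 is prime, so ord(19) divides φ(31) = 30.
Divisors of 30: 1, 2, 3, 5, 6, 10, 15, 30.
Repeated squaring: 19^1 ≡ 19, 19^2 ≡ 20, 19^4 ≡ 28, 19^8 ≡ 9, 19^16 ≡ 19 (mod 31).
Test 19^d mod 31 for each divisor d in increasing order:
19^1 ≡ 19
19^2 ≡ 20
19^3 = 19^2·19^1 ≡ 8
19^5 = 19^4·19^1 ≡ 5
19^6 = 19^4·19^2 ≡ 2
19^10 = 19^8·19^2 ≡ 25
19^15 = 19^8·19^4·19^2·19^1 ≡ 1  ← first divisor giving 1
The order is 15.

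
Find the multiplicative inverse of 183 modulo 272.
55

gcd(183, 272) = 1, so the inverse exists.
Extended Euclidean algorithm on (272, 183):
272 = 1 × 183 + 89  ⟹  89 = (1)·272 + (-1)·183
183 = 2 × 89 + 5  ⟹  5 = (-2)·272 + (3)·183
89 = 17 × 5 + 4  ⟹  4 = (35)·272 + (-52)·183
5 = 1 × 4 + 1  ⟹  1 = (-37)·272 + (55)·183
So (55)·183 ≡ 1 (mod 272), i.e. 183^(-1) ≡ 55 (mod 272).
Check: 183 × 55 = 10065 ≡ 1 (mod 272)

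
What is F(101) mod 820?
81

Matrix identity: Q^n = [[F_(n+1), F_n], [F_n, F_(n-1)]] with Q = [[1,1],[1,0]].
n = 101 = 1100101₂. Square-and-multiply, entries mod 820:
Q^1 = [[1,1],[1,0]]
Q^3 = (Q^1)²·Q = [[3,2],[2,1]]
Q^6 = (Q^3)² = [[13,8],[8,5]]
Q^12 = (Q^6)² = [[233,144],[144,89]]
Q^25 = (Q^12)²·Q = [[33,405],[405,448]]
Q^50 = (Q^25)² = [[294,465],[465,649]]
Q^101 = (Q^50)²·Q = [[696,81],[81,615]]
F_101 mod 820 = Q^101[0][1] = 81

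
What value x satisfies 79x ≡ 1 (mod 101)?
78

gcd(79, 101) = 1, so the inverse exists.
Extended Euclidean algorithm on (101, 79):
101 = 1 × 79 + 22  ⟹  22 = (1)·101 + (-1)·79
79 = 3 × 22 + 13  ⟹  13 = (-3)·101 + (4)·79
22 = 1 × 13 + 9  ⟹  9 = (4)·101 + (-5)·79
13 = 1 × 9 + 4  ⟹  4 = (-7)·101 + (9)·79
9 = 2 × 4 + 1  ⟹  1 = (18)·101 + (-23)·79
So (-23)·79 ≡ 1 (mod 101), i.e. 79^(-1) ≡ -23 ≡ 78 (mod 101).
Check: 79 × 78 = 6162 ≡ 1 (mod 101)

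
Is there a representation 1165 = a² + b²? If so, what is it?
3² + 34² (a=3, b=34)

Factorization: 1165 = 5 × 233
By Fermat: n is sum of two squares iff every prime p ≡ 3 (mod 4) appears to even power.
All primes ≡ 3 (mod 4) appear to even power.
Search a = 0, 1, 2, … for 1165 - a² a perfect square: first hit at a = 3: 1165 - 9 = 1156 = 34².
1165 = 3² + 34² = 9 + 1156 ✓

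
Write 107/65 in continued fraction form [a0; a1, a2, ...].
[1; 1, 1, 1, 4, 1, 3]

Euclidean algorithm steps:
107 = 1 × 65 + 42
65 = 1 × 42 + 23
42 = 1 × 23 + 19
23 = 1 × 19 + 4
19 = 4 × 4 + 3
4 = 1 × 3 + 1
3 = 3 × 1 + 0
Continued fraction: [1; 1, 1, 1, 4, 1, 3]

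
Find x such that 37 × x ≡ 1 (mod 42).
25

gcd(37, 42) = 1, so the inverse exists.
Extended Euclidean algorithm on (42, 37):
42 = 1 × 37 + 5  ⟹  5 = (1)·42 + (-1)·37
37 = 7 × 5 + 2  ⟹  2 = (-7)·42 + (8)·37
5 = 2 × 2 + 1  ⟹  1 = (15)·42 + (-17)·37
So (-17)·37 ≡ 1 (mod 42), i.e. 37^(-1) ≡ -17 ≡ 25 (mod 42).
Check: 37 × 25 = 925 ≡ 1 (mod 42)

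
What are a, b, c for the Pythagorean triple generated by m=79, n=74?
(765, 11692, 11717)

Euclid's formula: a = m² - n², b = 2mn, c = m² + n²
m = 79, n = 74
a = 79² - 74² = 6241 - 5476 = 765
b = 2 × 79 × 74 = 11692
c = 79² + 74² = 6241 + 5476 = 11717
Verification: 765² + 11692² = 585225 + 136702864 = 137288089 = 11717² ✓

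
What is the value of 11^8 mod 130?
61

Repeated squaring. Binary of 8 = 1000.
11^1 ≡ 11 (mod 130); 11^2 ≡ 121 (mod 130); 11^4 ≡ 81 (mod 130); 11^8 ≡ 61 (mod 130)
11^8 = 11^8 ≡ 61 (mod 130)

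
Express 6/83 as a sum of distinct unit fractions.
1/14 + 1/1162

Greedy algorithm:
6/83: ceiling(83/6) = 14, use 1/14
1/1162: ceiling(1162/1) = 1162, use 1/1162
Result: 6/83 = 1/14 + 1/1162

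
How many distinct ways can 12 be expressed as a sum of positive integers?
77

p(n) counts ways to write n as a sum of positive integers (order ignored).
Euler's pentagonal recurrence: p(k) = p(k-1) + p(k-2) - p(k-5) - p(k-7) + p(k-12) + p(k-15) - ... (offsets j(3j∓1)/2, signs ++--, p(0)=1, p(<0)=0).
DP table for k = 0..11: p(0)=1, p(1)=1, p(2)=2, p(3)=3, p(4)=5, p(5)=7, p(6)=11, p(7)=15, p(8)=22, p(9)=30, p(10)=42, p(11)=56.
Final step: p(12) = p(11) + p(10) - p(7) - p(5) + p(0)
= 56 + 42 - 15 - 7 + 1
= 77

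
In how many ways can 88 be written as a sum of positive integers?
44108109

p(n) counts ways to write n as a sum of positive integers (order ignored).
Euler's pentagonal recurrence: p(k) = p(k-1) + p(k-2) - p(k-5) - p(k-7) + p(k-12) + p(k-15) - ... (offsets j(3j∓1)/2, signs ++--, p(0)=1, p(<0)=0).
DP table for k = 0..87: p(0)=1, p(1)=1, p(2)=2, p(3)=3, p(4)=5, p(5)=7, p(6)=11, p(7)=15, p(8)=22, p(9)=30, p(10)=42, p(11)=56, p(12)=77, p(13)=101, p(14)=135, p(15)=176, p(16)=231, p(17)=297, p(18)=385, p(19)=490, p(20)=627, p(21)=792, p(22)=1002, p(23)=1255, p(24)=1575, p(25)=1958, p(26)=2436, p(27)=3010, p(28)=3718, p(29)=4565, p(30)=5604, p(31)=6842, p(32)=8349, p(33)=10143, p(34)=12310, p(35)=14883, p(36)=17977, p(37)=21637, p(38)=26015, p(39)=31185, p(40)=37338, p(41)=44583, p(42)=53174, p(43)=63261, p(44)=75175, p(45)=89134, p(46)=105558, p(47)=124754, p(48)=147273, p(49)=173525, p(50)=204226, p(51)=239943, p(52)=281589, p(53)=329931, p(54)=386155, p(55)=451276, p(56)=526823, p(57)=614154, p(58)=715220, p(59)=831820, p(60)=966467, p(61)=1121505, p(62)=1300156, p(63)=1505499, p(64)=1741630, p(65)=2012558, p(66)=2323520, p(67)=2679689, p(68)=3087735, p(69)=3554345, p(70)=4087968, p(71)=4697205, p(72)=5392783, p(73)=6185689, p(74)=7089500, p(75)=8118264, p(76)=9289091, p(77)=10619863, p(78)=12132164, p(79)=13848650, p(80)=15796476, p(81)=18004327, p(82)=20506255, p(83)=23338469, p(84)=26543660, p(85)=30167357, p(86)=34262962, p(87)=38887673.
Final step: p(88) = p(87) + p(86) - p(83) - p(81) + p(76) + p(73) - p(66) - p(62) + p(53) + p(48) - p(37) - p(31) + p(18) + p(11)
= 38887673 + 34262962 - 23338469 - 18004327 + 9289091 + 6185689 - 2323520 - 1300156 + 329931 + 147273 - 21637 - 6842 + 385 + 56
= 44108109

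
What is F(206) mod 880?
393

Matrix identity: Q^n = [[F_(n+1), F_n], [F_n, F_(n-1)]] with Q = [[1,1],[1,0]].
n = 206 = 11001110₂. Square-and-multiply, entries mod 880:
Q^1 = [[1,1],[1,0]]
Q^3 = (Q^1)²·Q = [[3,2],[2,1]]
Q^6 = (Q^3)² = [[13,8],[8,5]]
Q^12 = (Q^6)² = [[233,144],[144,89]]
Q^25 = (Q^12)²·Q = [[833,225],[225,608]]
Q^51 = (Q^25)²·Q = [[419,34],[34,385]]
Q^103 = (Q^51)²·Q = [[773,717],[717,56]]
Q^206 = (Q^103)² = [[178,393],[393,665]]
F_206 mod 880 = Q^206[0][1] = 393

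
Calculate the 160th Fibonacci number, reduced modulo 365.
290

Matrix identity: Q^n = [[F_(n+1), F_n], [F_n, F_(n-1)]] with Q = [[1,1],[1,0]].
n = 160 = 10100000₂. Square-and-multiply, entries mod 365:
Q^1 = [[1,1],[1,0]]
Q^2 = (Q^1)² = [[2,1],[1,1]]
Q^5 = (Q^2)²·Q = [[8,5],[5,3]]
Q^10 = (Q^5)² = [[89,55],[55,34]]
Q^20 = (Q^10)² = [[361,195],[195,166]]
Q^40 = (Q^20)² = [[81,200],[200,246]]
Q^80 = (Q^40)² = [[206,65],[65,141]]
Q^160 = (Q^80)² = [[306,290],[290,16]]
F_160 mod 365 = Q^160[0][1] = 290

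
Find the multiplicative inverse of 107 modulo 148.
83

gcd(107, 148) = 1, so the inverse exists.
Extended Euclidean algorithm on (148, 107):
148 = 1 × 107 + 41  ⟹  41 = (1)·148 + (-1)·107
107 = 2 × 41 + 25  ⟹  25 = (-2)·148 + (3)·107
41 = 1 × 25 + 16  ⟹  16 = (3)·148 + (-4)·107
25 = 1 × 16 + 9  ⟹  9 = (-5)·148 + (7)·107
16 = 1 × 9 + 7  ⟹  7 = (8)·148 + (-11)·107
9 = 1 × 7 + 2  ⟹  2 = (-13)·148 + (18)·107
7 = 3 × 2 + 1  ⟹  1 = (47)·148 + (-65)·107
So (-65)·107 ≡ 1 (mod 148), i.e. 107^(-1) ≡ -65 ≡ 83 (mod 148).
Check: 107 × 83 = 8881 ≡ 1 (mod 148)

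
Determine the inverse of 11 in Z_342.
311

gcd(11, 342) = 1, so the inverse exists.
Extended Euclidean algorithm on (342, 11):
342 = 31 × 11 + 1  ⟹  1 = (1)·342 + (-31)·11
So (-31)·11 ≡ 1 (mod 342), i.e. 11^(-1) ≡ -31 ≡ 311 (mod 342).
Check: 11 × 311 = 3421 ≡ 1 (mod 342)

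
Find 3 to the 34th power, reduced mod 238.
179

Repeated squaring. Binary of 34 = 100010.
3^1 ≡ 3 (mod 238); 3^2 ≡ 9 (mod 238); 3^4 ≡ 81 (mod 238); 3^8 ≡ 135 (mod 238); 3^16 ≡ 137 (mod 238); 3^32 ≡ 205 (mod 238)
3^34 = 3^2 × 3^32 ≡ 179 (mod 238)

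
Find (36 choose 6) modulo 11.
0

Using Lucas' theorem:
Write n=36 and k=6 in base 11:
n in base 11: [3, 3]
k in base 11: [0, 6]
C(36,6) mod 11 = ∏ C(n_i, k_i) mod 11
Digit binomials (mod 11): C(3,0) = 1; C(3,6) = 0 (k_i > n_i)
Product: 1 × 0 = 0 ≡ 0 (mod 11)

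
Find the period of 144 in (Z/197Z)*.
98

197 is prime, so ord(144) divides φ(197) = 196.
Divisors of 196: 1, 2, 4, 7, 14, 28, 49, 98, 196.
Repeated squaring: 144^1 ≡ 144, 144^2 ≡ 51, 144^4 ≡ 40, 144^8 ≡ 24, 144^16 ≡ 182, 144^32 ≡ 28, 144^64 ≡ 193, 144^128 ≡ 16 (mod 197).
Test 144^d mod 197 for each divisor d in increasing order:
144^1 ≡ 144
144^2 ≡ 51
144^4 ≡ 40
144^7 = 144^4·144^2·144^1 ≡ 33
144^14 = 144^8·144^4·144^2 ≡ 104
144^28 = 144^16·144^8·144^4 ≡ 178
144^49 = 144^32·144^16·144^1 ≡ 196
144^98 = 144^64·144^32·144^2 ≡ 1  ← first divisor giving 1
The order is 98.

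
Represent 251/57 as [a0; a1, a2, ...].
[4; 2, 2, 11]

Euclidean algorithm steps:
251 = 4 × 57 + 23
57 = 2 × 23 + 11
23 = 2 × 11 + 1
11 = 11 × 1 + 0
Continued fraction: [4; 2, 2, 11]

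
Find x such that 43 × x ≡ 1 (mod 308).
43

gcd(43, 308) = 1, so the inverse exists.
Extended Euclidean algorithm on (308, 43):
308 = 7 × 43 + 7  ⟹  7 = (1)·308 + (-7)·43
43 = 6 × 7 + 1  ⟹  1 = (-6)·308 + (43)·43
So (43)·43 ≡ 1 (mod 308), i.e. 43^(-1) ≡ 43 (mod 308).
Check: 43 × 43 = 1849 ≡ 1 (mod 308)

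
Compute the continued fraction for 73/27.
[2; 1, 2, 2, 1, 2]

Euclidean algorithm steps:
73 = 2 × 27 + 19
27 = 1 × 19 + 8
19 = 2 × 8 + 3
8 = 2 × 3 + 2
3 = 1 × 2 + 1
2 = 2 × 1 + 0
Continued fraction: [2; 1, 2, 2, 1, 2]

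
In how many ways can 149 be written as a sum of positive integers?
37027355200

p(n) counts ways to write n as a sum of positive integers (order ignored).
Euler's pentagonal recurrence: p(k) = p(k-1) + p(k-2) - p(k-5) - p(k-7) + p(k-12) + p(k-15) - ... (offsets j(3j∓1)/2, signs ++--, p(0)=1, p(<0)=0).
DP table for k = 0..148: p(0)=1, p(1)=1, p(2)=2, p(3)=3, p(4)=5, p(5)=7, p(6)=11, p(7)=15, p(8)=22, p(9)=30, p(10)=42, p(11)=56, p(12)=77, p(13)=101, p(14)=135, p(15)=176, p(16)=231, p(17)=297, p(18)=385, p(19)=490, p(20)=627, p(21)=792, p(22)=1002, p(23)=1255, p(24)=1575, p(25)=1958, p(26)=2436, p(27)=3010, p(28)=3718, p(29)=4565, p(30)=5604, p(31)=6842, p(32)=8349, p(33)=10143, p(34)=12310, p(35)=14883, p(36)=17977, p(37)=21637, p(38)=26015, p(39)=31185, p(40)=37338, p(41)=44583, p(42)=53174, p(43)=63261, p(44)=75175, p(45)=89134, p(46)=105558, p(47)=124754, p(48)=147273, p(49)=173525, p(50)=204226, p(51)=239943, p(52)=281589, p(53)=329931, p(54)=386155, p(55)=451276, p(56)=526823, p(57)=614154, p(58)=715220, p(59)=831820, p(60)=966467, p(61)=1121505, p(62)=1300156, p(63)=1505499, p(64)=1741630, p(65)=2012558, p(66)=2323520, p(67)=2679689, p(68)=3087735, p(69)=3554345, p(70)=4087968, p(71)=4697205, p(72)=5392783, p(73)=6185689, p(74)=7089500, p(75)=8118264, p(76)=9289091, p(77)=10619863, p(78)=12132164, p(79)=13848650, p(80)=15796476, p(81)=18004327, p(82)=20506255, p(83)=23338469, p(84)=26543660, p(85)=30167357, p(86)=34262962, p(87)=38887673, p(88)=44108109, p(89)=49995925, p(90)=56634173, p(91)=64112359, p(92)=72533807, p(93)=82010177, p(94)=92669720, p(95)=104651419, p(96)=118114304, p(97)=133230930, p(98)=150198136, p(99)=169229875, p(100)=190569292, p(101)=214481126, p(102)=241265379, p(103)=271248950, p(104)=304801365, p(105)=342325709, p(106)=384276336, p(107)=431149389, p(108)=483502844, p(109)=541946240, p(110)=607163746, p(111)=679903203, p(112)=761002156, p(113)=851376628, p(114)=952050665, p(115)=1064144451, p(116)=1188908248, p(117)=1327710076, p(118)=1482074143, p(119)=1653668665, p(120)=1844349560, p(121)=2056148051, p(122)=2291320912, p(123)=2552338241, p(124)=2841940500, p(125)=3163127352, p(126)=3519222692, p(127)=3913864295, p(128)=4351078600, p(129)=4835271870, p(130)=5371315400, p(131)=5964539504, p(132)=6620830889, p(133)=7346629512, p(134)=8149040695, p(135)=9035836076, p(136)=10015581680, p(137)=11097645016, p(138)=12292341831, p(139)=13610949895, p(140)=15065878135, p(141)=16670689208, p(142)=18440293320, p(143)=20390982757, p(144)=22540654445, p(145)=24908858009, p(146)=27517052599, p(147)=30388671978, p(148)=33549419497.
Final step: p(149) = p(148) + p(147) - p(144) - p(142) + p(137) + p(134) - p(127) - p(123) + p(114) + p(109) - p(98) - p(92) + p(79) + p(72) - p(57) - p(49) + p(32) + p(23) - p(4)
= 33549419497 + 30388671978 - 22540654445 - 18440293320 + 11097645016 + 8149040695 - 3913864295 - 2552338241 + 952050665 + 541946240 - 150198136 - 72533807 + 13848650 + 5392783 - 614154 - 173525 + 8349 + 1255 - 5
= 37027355200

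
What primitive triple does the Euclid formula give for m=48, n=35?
(1079, 3360, 3529)

Euclid's formula: a = m² - n², b = 2mn, c = m² + n²
m = 48, n = 35
a = 48² - 35² = 2304 - 1225 = 1079
b = 2 × 48 × 35 = 3360
c = 48² + 35² = 2304 + 1225 = 3529
Verification: 1079² + 3360² = 1164241 + 11289600 = 12453841 = 3529² ✓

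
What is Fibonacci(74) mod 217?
160

Matrix identity: Q^n = [[F_(n+1), F_n], [F_n, F_(n-1)]] with Q = [[1,1],[1,0]].
n = 74 = 1001010₂. Square-and-multiply, entries mod 217:
Q^1 = [[1,1],[1,0]]
Q^2 = (Q^1)² = [[2,1],[1,1]]
Q^4 = (Q^2)² = [[5,3],[3,2]]
Q^9 = (Q^4)²·Q = [[55,34],[34,21]]
Q^18 = (Q^9)² = [[58,197],[197,78]]
Q^37 = (Q^18)²·Q = [[176,75],[75,101]]
Q^74 = (Q^37)² = [[145,160],[160,202]]
F_74 mod 217 = Q^74[0][1] = 160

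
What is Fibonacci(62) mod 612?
557

Matrix identity: Q^n = [[F_(n+1), F_n], [F_n, F_(n-1)]] with Q = [[1,1],[1,0]].
n = 62 = 111110₂. Square-and-multiply, entries mod 612:
Q^1 = [[1,1],[1,0]]
Q^3 = (Q^1)²·Q = [[3,2],[2,1]]
Q^7 = (Q^3)²·Q = [[21,13],[13,8]]
Q^15 = (Q^7)²·Q = [[375,610],[610,377]]
Q^31 = (Q^15)²·Q = [[201,481],[481,332]]
Q^62 = (Q^31)² = [[34,557],[557,89]]
F_62 mod 612 = Q^62[0][1] = 557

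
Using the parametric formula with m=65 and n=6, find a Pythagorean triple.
(4189, 780, 4261)

Euclid's formula: a = m² - n², b = 2mn, c = m² + n²
m = 65, n = 6
a = 65² - 6² = 4225 - 36 = 4189
b = 2 × 65 × 6 = 780
c = 65² + 6² = 4225 + 36 = 4261
Verification: 4189² + 780² = 17547721 + 608400 = 18156121 = 4261² ✓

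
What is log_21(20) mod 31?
22

Baby-step giant-step with step n = ⌈√31⌉ = 6.
Baby steps 21^j mod 31 (j:value) for j=0..5: 0:1, 1:21, 2:7, 3:23, 4:18, 5:6.
Giant-step multiplier: 21^(-6) ≡ 21^(30-6) = 21^24 ≡ 16 (mod 31).
Giant steps γ_i = 20·16^i mod 31: γ_0=20, γ_1=10, γ_2=5, γ_3=18 (in table at j=4).
x = i·n + j = 3·6 + 4 = 22.
Check: 21^22 ≡ 20 (mod 31).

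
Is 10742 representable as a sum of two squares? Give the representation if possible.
Not possible

Factorization: 10742 = 2 × 41 × 131
By Fermat: n is sum of two squares iff every prime p ≡ 3 (mod 4) appears to even power.
Prime(s) ≡ 3 (mod 4) with odd exponent: [(131, 1)]
Therefore 10742 cannot be expressed as a² + b².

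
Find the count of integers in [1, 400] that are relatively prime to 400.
160

400 = 2^4 × 5^2
φ(n) = n × ∏(1 - 1/p) for each prime p dividing n
φ(400) = 400 × (1 - 1/2) × (1 - 1/5) = 160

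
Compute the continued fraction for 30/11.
[2; 1, 2, 1, 2]

Euclidean algorithm steps:
30 = 2 × 11 + 8
11 = 1 × 8 + 3
8 = 2 × 3 + 2
3 = 1 × 2 + 1
2 = 2 × 1 + 0
Continued fraction: [2; 1, 2, 1, 2]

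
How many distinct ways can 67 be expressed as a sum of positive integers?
2679689

p(n) counts ways to write n as a sum of positive integers (order ignored).
Euler's pentagonal recurrence: p(k) = p(k-1) + p(k-2) - p(k-5) - p(k-7) + p(k-12) + p(k-15) - ... (offsets j(3j∓1)/2, signs ++--, p(0)=1, p(<0)=0).
DP table for k = 0..66: p(0)=1, p(1)=1, p(2)=2, p(3)=3, p(4)=5, p(5)=7, p(6)=11, p(7)=15, p(8)=22, p(9)=30, p(10)=42, p(11)=56, p(12)=77, p(13)=101, p(14)=135, p(15)=176, p(16)=231, p(17)=297, p(18)=385, p(19)=490, p(20)=627, p(21)=792, p(22)=1002, p(23)=1255, p(24)=1575, p(25)=1958, p(26)=2436, p(27)=3010, p(28)=3718, p(29)=4565, p(30)=5604, p(31)=6842, p(32)=8349, p(33)=10143, p(34)=12310, p(35)=14883, p(36)=17977, p(37)=21637, p(38)=26015, p(39)=31185, p(40)=37338, p(41)=44583, p(42)=53174, p(43)=63261, p(44)=75175, p(45)=89134, p(46)=105558, p(47)=124754, p(48)=147273, p(49)=173525, p(50)=204226, p(51)=239943, p(52)=281589, p(53)=329931, p(54)=386155, p(55)=451276, p(56)=526823, p(57)=614154, p(58)=715220, p(59)=831820, p(60)=966467, p(61)=1121505, p(62)=1300156, p(63)=1505499, p(64)=1741630, p(65)=2012558, p(66)=2323520.
Final step: p(67) = p(66) + p(65) - p(62) - p(60) + p(55) + p(52) - p(45) - p(41) + p(32) + p(27) - p(16) - p(10)
= 2323520 + 2012558 - 1300156 - 966467 + 451276 + 281589 - 89134 - 44583 + 8349 + 3010 - 231 - 42
= 2679689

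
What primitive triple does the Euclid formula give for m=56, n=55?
(111, 6160, 6161)

Euclid's formula: a = m² - n², b = 2mn, c = m² + n²
m = 56, n = 55
a = 56² - 55² = 3136 - 3025 = 111
b = 2 × 56 × 55 = 6160
c = 56² + 55² = 3136 + 3025 = 6161
Verification: 111² + 6160² = 12321 + 37945600 = 37957921 = 6161² ✓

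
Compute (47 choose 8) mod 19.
9

Using Lucas' theorem:
Write n=47 and k=8 in base 19:
n in base 19: [2, 9]
k in base 19: [0, 8]
C(47,8) mod 19 = ∏ C(n_i, k_i) mod 19
Digit binomials (mod 19): C(2,0) = 1; C(9,8) = 9
Product: 1 × 9 = 9 ≡ 9 (mod 19)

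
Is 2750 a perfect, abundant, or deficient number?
abundant

Proper divisors of 2750: sum = 1 + 2 + 5 + 10 + 11 + 22 + 25 + 50 + 55 + 110 + 125 + 250 + 275 + 550 + 1375 = 2866
Since 2866 > 2750, 2750 is abundant.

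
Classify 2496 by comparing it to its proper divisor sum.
abundant

Proper divisors of 2496: sum = 1 + 2 + 3 + 4 + 6 + 8 + 12 + 13 + ... + 416 + 624 + 832 + 1248 (27 divisors) = 4616
Since 4616 > 2496, 2496 is abundant.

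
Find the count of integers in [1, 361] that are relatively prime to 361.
342

361 = 19^2
φ(n) = n × ∏(1 - 1/p) for each prime p dividing n
φ(361) = 361 × (1 - 1/19) = 342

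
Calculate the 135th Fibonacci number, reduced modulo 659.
211

Matrix identity: Q^n = [[F_(n+1), F_n], [F_n, F_(n-1)]] with Q = [[1,1],[1,0]].
n = 135 = 10000111₂. Square-and-multiply, entries mod 659:
Q^1 = [[1,1],[1,0]]
Q^2 = (Q^1)² = [[2,1],[1,1]]
Q^4 = (Q^2)² = [[5,3],[3,2]]
Q^8 = (Q^4)² = [[34,21],[21,13]]
Q^16 = (Q^8)² = [[279,328],[328,610]]
Q^33 = (Q^16)²·Q = [[560,246],[246,314]]
Q^67 = (Q^33)²·Q = [[633,463],[463,170]]
Q^135 = (Q^67)²·Q = [[324,211],[211,113]]
F_135 mod 659 = Q^135[0][1] = 211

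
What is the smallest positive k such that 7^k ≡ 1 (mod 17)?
16

17 is prime, so ord(7) divides φ(17) = 16.
Divisors of 16: 1, 2, 4, 8, 16.
Repeated squaring: 7^1 ≡ 7, 7^2 ≡ 15, 7^4 ≡ 4, 7^8 ≡ 16, 7^16 ≡ 1 (mod 17).
Test 7^d mod 17 for each divisor d in increasing order:
7^1 ≡ 7
7^2 ≡ 15
7^4 ≡ 4
7^8 ≡ 16
7^16 ≡ 1  ← first divisor giving 1
The order is 16.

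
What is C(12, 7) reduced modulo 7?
1

Using Lucas' theorem:
Write n=12 and k=7 in base 7:
n in base 7: [1, 5]
k in base 7: [1, 0]
C(12,7) mod 7 = ∏ C(n_i, k_i) mod 7
Digit binomials (mod 7): C(1,1) = 1; C(5,0) = 1
Product: 1 × 1 = 1 ≡ 1 (mod 7)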